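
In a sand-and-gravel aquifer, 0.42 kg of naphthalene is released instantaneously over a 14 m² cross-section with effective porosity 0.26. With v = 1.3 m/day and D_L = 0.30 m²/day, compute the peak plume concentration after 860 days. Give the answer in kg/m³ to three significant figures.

0.00203 kg/m³

The peak of an instantaneous 1D plume sits at x = vt; there the Gaussian factor is 1 and C_max = M/(n_e·A·√(4πDt)), where n_e·A is the pore area the mass is dissolved in.
√(4πDt) = √(4π × 0.30 × 860) = 56.94 m, so C_max = 0.42/(0.26 × 14 × 56.94) = 0.00203 kg/m³.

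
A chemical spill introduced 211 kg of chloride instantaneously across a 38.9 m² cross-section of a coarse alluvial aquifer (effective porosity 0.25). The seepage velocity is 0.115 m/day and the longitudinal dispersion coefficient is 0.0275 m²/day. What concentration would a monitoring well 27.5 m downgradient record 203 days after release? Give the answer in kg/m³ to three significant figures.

For an instantaneous plane source, C(x,t) = M/(n_e·A·√(4πDt)) · exp(−(x−vt)²/(4Dt)), with n_e·A the pore (flow) area.
Plume center vt = 0.115 × 203 = 23.345 m, so the well at 27.5 m is 4.155 m downgradient of the peak.
√(4πDt) = 8.376 m, giving peak height M/(n_e·A·√(4πDt)) = 211/(0.25 × 38.9 × 8.376) = 2.590 kg/m³.
(x−vt)²/(4Dt) = (4.155)²/(4 × 0.0275 × 203) = 0.7731; exp(−0.7731) = 0.4616.
C = 2.590 × 0.4616 = 1.20 kg/m³.

1.20 kg/m³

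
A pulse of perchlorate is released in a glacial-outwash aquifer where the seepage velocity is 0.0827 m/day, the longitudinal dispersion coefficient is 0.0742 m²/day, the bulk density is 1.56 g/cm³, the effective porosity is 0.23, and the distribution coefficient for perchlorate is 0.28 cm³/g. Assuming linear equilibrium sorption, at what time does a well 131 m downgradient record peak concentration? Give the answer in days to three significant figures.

4560 days

Retardation factor R = 1 + ρ_b·K_d/n = 1 + 1.56 × 0.28/0.23 = 2.899.
Sorption retards both mechanisms: v_R = v/R = 0.02853 m/day, D_R = D/R = 0.02560 m²/day.
Peak time from v_R²t² + 2D_R t − x² = 0: t = (√(D_R² + v_R²x²) − D_R)/v_R².
√(D_R² + v_R²x²) = √(0.02560² + 0.02853² × 131²) = 3.738; v_R² = 0.0008140.
t = (3.738 − 0.02560)/0.0008140 = 4560 days.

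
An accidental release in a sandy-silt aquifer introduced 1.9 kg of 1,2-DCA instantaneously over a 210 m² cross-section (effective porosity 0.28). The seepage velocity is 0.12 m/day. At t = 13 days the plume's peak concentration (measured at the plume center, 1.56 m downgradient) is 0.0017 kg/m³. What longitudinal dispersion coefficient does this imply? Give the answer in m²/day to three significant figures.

2.21 m²/day

At the plume center C_max = M/(n_e·A·√(4πDt)), so D = M²/(4πt·(n_e·A·C_max)²).
n_e·A·C_max = 0.28 × 210 × 0.0017 = 0.09996 kg/m.
D = 1.9²/(4π × 13 × 0.09996²) = 2.21 m²/day.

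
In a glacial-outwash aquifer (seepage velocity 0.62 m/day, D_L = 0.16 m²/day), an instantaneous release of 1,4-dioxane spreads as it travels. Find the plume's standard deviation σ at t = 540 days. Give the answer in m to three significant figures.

13.1 m

Dispersive spreading gives a Gaussian with σ² = 2Dt; advection only shifts the center.
σ = √(2 × 0.16 × 540) = 13.1 m.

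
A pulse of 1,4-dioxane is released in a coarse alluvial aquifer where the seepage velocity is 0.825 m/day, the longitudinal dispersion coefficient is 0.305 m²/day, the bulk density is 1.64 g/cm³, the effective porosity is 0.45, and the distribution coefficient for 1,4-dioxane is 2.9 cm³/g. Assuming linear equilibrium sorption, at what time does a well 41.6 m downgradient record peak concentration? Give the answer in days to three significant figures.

578 days

Retardation factor R = 1 + ρ_b·K_d/n = 1 + 1.64 × 2.9/0.45 = 11.57.
Sorption retards both mechanisms: v_R = v/R = 0.07131 m/day, D_R = D/R = 0.02636 m²/day.
Peak time from v_R²t² + 2D_R t − x² = 0: t = (√(D_R² + v_R²x²) − D_R)/v_R².
√(D_R² + v_R²x²) = √(0.02636² + 0.07131² × 41.6²) = 2.967; v_R² = 0.005085.
t = (2.967 − 0.02636)/0.005085 = 578 days.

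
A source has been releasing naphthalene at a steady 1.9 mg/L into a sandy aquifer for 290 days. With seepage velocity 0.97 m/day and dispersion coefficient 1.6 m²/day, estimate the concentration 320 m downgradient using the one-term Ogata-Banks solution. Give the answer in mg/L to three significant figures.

0.194 mg/L

For a continuous step input, C/C₀ ≈ ½·erfc((x−vt)/(2√(Dt))).
vt = 0.97 × 290 = 281.3 m and 2√(Dt) = 2√(1.6 × 290) = 43.08 m.
Argument (x−vt)/(2√(Dt)) = (320 − 281.3)/43.08 = 0.8983; ½·erfc(0.8983) = 0.1020.
C = 1.9 × 0.1020 = 0.194 mg/L.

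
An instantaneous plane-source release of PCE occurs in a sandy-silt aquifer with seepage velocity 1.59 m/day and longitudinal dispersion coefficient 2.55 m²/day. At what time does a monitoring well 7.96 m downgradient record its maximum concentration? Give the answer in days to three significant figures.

4.10 days

For the 1D instantaneous-source solution, setting ∂C/∂t = 0 at fixed x gives v²t² + 2Dt − x² = 0, so t = (√(D² + v²x²) − D)/v².
√(D² + v²x²) = √(2.55² + 1.59² × 7.96²) = 12.91; v² = 2.5281.
t = (12.91 − 2.55)/2.5281 = 4.10 days (vs. the pure-advection estimate x/v = 5.01 d).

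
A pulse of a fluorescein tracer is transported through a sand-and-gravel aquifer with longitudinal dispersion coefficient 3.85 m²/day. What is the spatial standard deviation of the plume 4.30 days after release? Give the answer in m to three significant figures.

5.75 m

Dispersive spreading gives a Gaussian with σ² = 2Dt; advection only shifts the center.
σ = √(2 × 3.85 × 4.30) = 5.75 m.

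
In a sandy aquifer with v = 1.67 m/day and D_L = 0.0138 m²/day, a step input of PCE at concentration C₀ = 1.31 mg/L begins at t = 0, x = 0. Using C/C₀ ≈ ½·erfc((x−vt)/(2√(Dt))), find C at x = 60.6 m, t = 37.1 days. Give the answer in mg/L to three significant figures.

For a continuous step input, C/C₀ ≈ ½·erfc((x−vt)/(2√(Dt))).
vt = 1.67 × 37.1 = 61.957 m and 2√(Dt) = 2√(0.0138 × 37.1) = 1.431 m.
Argument (x−vt)/(2√(Dt)) = (60.6 − 61.957)/1.431 = -0.9483; ½·erfc(-0.9483) = 0.9101.
C = 1.31 × 0.9101 = 1.19 mg/L.

1.19 mg/L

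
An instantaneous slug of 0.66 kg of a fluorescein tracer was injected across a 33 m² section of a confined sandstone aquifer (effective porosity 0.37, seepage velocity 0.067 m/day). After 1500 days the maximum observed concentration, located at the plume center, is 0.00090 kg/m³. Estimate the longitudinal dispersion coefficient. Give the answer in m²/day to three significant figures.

At the plume center C_max = M/(n_e·A·√(4πDt)), so D = M²/(4πt·(n_e·A·C_max)²).
n_e·A·C_max = 0.37 × 33 × 0.00090 = 0.01099 kg/m.
D = 0.66²/(4π × 1500 × 0.01099²) = 0.191 m²/day.

0.191 m²/day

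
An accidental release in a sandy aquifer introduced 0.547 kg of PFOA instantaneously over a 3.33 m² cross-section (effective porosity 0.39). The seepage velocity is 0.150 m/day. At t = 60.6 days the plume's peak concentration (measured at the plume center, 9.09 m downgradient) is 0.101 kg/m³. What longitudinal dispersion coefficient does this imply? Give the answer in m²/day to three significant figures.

At the plume center C_max = M/(n_e·A·√(4πDt)), so D = M²/(4πt·(n_e·A·C_max)²).
n_e·A·C_max = 0.39 × 3.33 × 0.101 = 0.1312 kg/m.
D = 0.547²/(4π × 60.6 × 0.1312²) = 0.0228 m²/day.

0.0228 m²/day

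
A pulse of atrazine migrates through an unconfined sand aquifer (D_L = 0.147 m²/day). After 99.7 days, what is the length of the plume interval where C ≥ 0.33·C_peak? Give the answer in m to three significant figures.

The plume is Gaussian with σ = √(2Dt) = √(2 × 0.147 × 99.7) = 5.414 m.
C/C_peak = exp(−Δx²/(2σ²)) = 0.33 ⇒ Δx = σ·√(−2 ln 0.33) = 5.414 × 1.489 = 8.061 m.
Width = 2Δx = 16.1 m.

16.1 m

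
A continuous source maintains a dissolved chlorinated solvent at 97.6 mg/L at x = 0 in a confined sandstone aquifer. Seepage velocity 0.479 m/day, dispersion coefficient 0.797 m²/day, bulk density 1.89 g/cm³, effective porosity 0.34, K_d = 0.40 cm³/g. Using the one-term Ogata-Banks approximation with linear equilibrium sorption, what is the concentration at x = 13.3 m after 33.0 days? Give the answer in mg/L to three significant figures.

Retardation factor R = 1 + ρ_b·K_d/n = 1 + 1.89 × 0.40/0.34 = 3.224.
Sorption retards both mechanisms: v_R = v/R = 0.1486 m/day, D_R = D/R = 0.2472 m²/day.
v_R·t = 0.1486 × 33.0 = 4.9038 m; 2√(D_R t) = 5.712 m; argument = (13.3 − 4.9038)/5.712 = 1.470.
C = C₀ × ½·erfc(1.470) = 97.6 × 0.01881 = 1.84 mg/L.

1.84 mg/L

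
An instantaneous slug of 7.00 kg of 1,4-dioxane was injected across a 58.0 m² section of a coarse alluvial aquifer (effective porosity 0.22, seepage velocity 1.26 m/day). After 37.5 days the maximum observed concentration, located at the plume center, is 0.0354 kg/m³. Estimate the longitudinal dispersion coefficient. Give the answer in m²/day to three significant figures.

0.510 m²/day

At the plume center C_max = M/(n_e·A·√(4πDt)), so D = M²/(4πt·(n_e·A·C_max)²).
n_e·A·C_max = 0.22 × 58.0 × 0.0354 = 0.4517 kg/m.
D = 7.00²/(4π × 37.5 × 0.4517²) = 0.510 m²/day.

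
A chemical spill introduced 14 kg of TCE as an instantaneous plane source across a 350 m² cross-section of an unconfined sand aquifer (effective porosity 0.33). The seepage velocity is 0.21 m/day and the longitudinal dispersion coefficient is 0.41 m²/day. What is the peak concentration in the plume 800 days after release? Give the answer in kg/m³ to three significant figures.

The peak of an instantaneous 1D plume sits at x = vt; there the Gaussian factor is 1 and C_max = M/(n_e·A·√(4πDt)), where n_e·A is the pore area the mass is dissolved in.
√(4πDt) = √(4π × 0.41 × 800) = 64.20 m, so C_max = 14/(0.33 × 350 × 64.20) = 0.00189 kg/m³.

0.00189 kg/m³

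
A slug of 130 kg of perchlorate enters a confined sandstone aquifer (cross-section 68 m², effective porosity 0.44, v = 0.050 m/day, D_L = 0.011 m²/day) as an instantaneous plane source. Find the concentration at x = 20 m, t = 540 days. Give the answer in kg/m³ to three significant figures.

0.0640 kg/m³

For an instantaneous plane source, C(x,t) = M/(n_e·A·√(4πDt)) · exp(−(x−vt)²/(4Dt)), with n_e·A the pore (flow) area.
Plume center vt = 0.050 × 540 = 27 m, so the well at 20 m is 7 m upgradient of the peak.
√(4πDt) = 8.640 m, giving peak height M/(n_e·A·√(4πDt)) = 130/(0.44 × 68 × 8.640) = 0.5029 kg/m³.
(x−vt)²/(4Dt) = (-7)²/(4 × 0.011 × 540) = 2.062; exp(−2.062) = 0.1272.
C = 0.5029 × 0.1272 = 0.0640 kg/m³.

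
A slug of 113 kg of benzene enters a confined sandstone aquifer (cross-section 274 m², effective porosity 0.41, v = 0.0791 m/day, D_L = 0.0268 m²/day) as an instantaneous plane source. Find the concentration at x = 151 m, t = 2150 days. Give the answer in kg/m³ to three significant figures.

0.00772 kg/m³

For an instantaneous plane source, C(x,t) = M/(n_e·A·√(4πDt)) · exp(−(x−vt)²/(4Dt)), with n_e·A the pore (flow) area.
Plume center vt = 0.0791 × 2150 = 170.065 m, so the well at 151 m is 19.065 m upgradient of the peak.
√(4πDt) = 26.91 m, giving peak height M/(n_e·A·√(4πDt)) = 113/(0.41 × 274 × 26.91) = 0.03738 kg/m³.
(x−vt)²/(4Dt) = (-19.065)²/(4 × 0.0268 × 2150) = 1.577; exp(−1.577) = 0.2066.
C = 0.03738 × 0.2066 = 0.00772 kg/m³.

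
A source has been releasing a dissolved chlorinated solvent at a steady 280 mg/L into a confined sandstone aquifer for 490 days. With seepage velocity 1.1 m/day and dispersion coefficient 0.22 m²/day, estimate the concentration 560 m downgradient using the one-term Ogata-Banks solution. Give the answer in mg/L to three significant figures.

21.4 mg/L

For a continuous step input, C/C₀ ≈ ½·erfc((x−vt)/(2√(Dt))).
vt = 1.1 × 490 = 539 m and 2√(Dt) = 2√(0.22 × 490) = 20.77 m.
Argument (x−vt)/(2√(Dt)) = (560 − 539)/20.77 = 1.011; ½·erfc(1.011) = 0.07639.
C = 280 × 0.07639 = 21.4 mg/L.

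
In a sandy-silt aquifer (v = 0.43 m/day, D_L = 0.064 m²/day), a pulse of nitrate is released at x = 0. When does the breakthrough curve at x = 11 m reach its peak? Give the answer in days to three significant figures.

25.2 days

For the 1D instantaneous-source solution, setting ∂C/∂t = 0 at fixed x gives v²t² + 2Dt − x² = 0, so t = (√(D² + v²x²) − D)/v².
√(D² + v²x²) = √(0.064² + 0.43² × 11²) = 4.730; v² = 0.1849.
t = (4.730 − 0.064)/0.1849 = 25.2 days (vs. the pure-advection estimate x/v = 25.6 d).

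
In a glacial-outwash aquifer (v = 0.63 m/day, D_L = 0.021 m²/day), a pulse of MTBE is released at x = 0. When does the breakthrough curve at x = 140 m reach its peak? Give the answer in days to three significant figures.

For the 1D instantaneous-source solution, setting ∂C/∂t = 0 at fixed x gives v²t² + 2Dt − x² = 0, so t = (√(D² + v²x²) − D)/v².
√(D² + v²x²) = √(0.021² + 0.63² × 140²) = 88.20; v² = 0.3969.
t = (88.20 − 0.021)/0.3969 = 222 days (vs. the pure-advection estimate x/v = 222 d).

222 days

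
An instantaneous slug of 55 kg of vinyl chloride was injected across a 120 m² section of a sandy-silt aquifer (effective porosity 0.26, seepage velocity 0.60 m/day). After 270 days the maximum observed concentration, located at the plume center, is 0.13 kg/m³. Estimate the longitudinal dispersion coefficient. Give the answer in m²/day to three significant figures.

0.0542 m²/day

At the plume center C_max = M/(n_e·A·√(4πDt)), so D = M²/(4πt·(n_e·A·C_max)²).
n_e·A·C_max = 0.26 × 120 × 0.13 = 4.056 kg/m.
D = 55²/(4π × 270 × 4.056²) = 0.0542 m²/day.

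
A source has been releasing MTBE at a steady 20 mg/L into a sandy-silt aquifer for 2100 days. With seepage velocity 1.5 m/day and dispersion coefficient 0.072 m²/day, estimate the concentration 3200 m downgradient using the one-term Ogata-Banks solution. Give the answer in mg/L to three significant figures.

0.0404 mg/L

For a continuous step input, C/C₀ ≈ ½·erfc((x−vt)/(2√(Dt))).
vt = 1.5 × 2100 = 3150 m and 2√(Dt) = 2√(0.072 × 2100) = 24.59 m.
Argument (x−vt)/(2√(Dt)) = (3200 − 3150)/24.59 = 2.033; ½·erfc(2.033) = 0.002020.
C = 20 × 0.002020 = 0.0404 mg/L.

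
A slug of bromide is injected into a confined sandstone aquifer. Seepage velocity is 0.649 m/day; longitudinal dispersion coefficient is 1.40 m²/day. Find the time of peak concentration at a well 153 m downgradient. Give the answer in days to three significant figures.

232 days

For the 1D instantaneous-source solution, setting ∂C/∂t = 0 at fixed x gives v²t² + 2Dt − x² = 0, so t = (√(D² + v²x²) − D)/v².
√(D² + v²x²) = √(1.40² + 0.649² × 153²) = 99.31; v² = 0.421201.
t = (99.31 − 1.40)/0.421201 = 232 days (vs. the pure-advection estimate x/v = 236 d).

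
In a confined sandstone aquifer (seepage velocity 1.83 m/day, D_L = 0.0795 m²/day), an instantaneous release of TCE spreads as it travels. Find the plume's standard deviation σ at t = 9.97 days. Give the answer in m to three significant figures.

1.26 m

Dispersive spreading gives a Gaussian with σ² = 2Dt; advection only shifts the center.
σ = √(2 × 0.0795 × 9.97) = 1.26 m.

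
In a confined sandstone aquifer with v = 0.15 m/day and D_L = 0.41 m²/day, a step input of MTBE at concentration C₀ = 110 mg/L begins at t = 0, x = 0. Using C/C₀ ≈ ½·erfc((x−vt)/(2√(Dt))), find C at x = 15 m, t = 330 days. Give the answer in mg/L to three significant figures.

108 mg/L

For a continuous step input, C/C₀ ≈ ½·erfc((x−vt)/(2√(Dt))).
vt = 0.15 × 330 = 49.5 m and 2√(Dt) = 2√(0.41 × 330) = 23.26 m.
Argument (x−vt)/(2√(Dt)) = (15 − 49.5)/23.26 = -1.483; ½·erfc(-1.483) = 0.9820.
C = 110 × 0.9820 = 108 mg/L.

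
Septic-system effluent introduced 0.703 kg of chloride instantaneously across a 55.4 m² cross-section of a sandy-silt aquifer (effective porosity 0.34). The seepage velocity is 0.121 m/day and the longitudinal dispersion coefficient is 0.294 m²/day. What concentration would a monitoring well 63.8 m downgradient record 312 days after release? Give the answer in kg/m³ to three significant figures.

For an instantaneous plane source, C(x,t) = M/(n_e·A·√(4πDt)) · exp(−(x−vt)²/(4Dt)), with n_e·A the pore (flow) area.
Plume center vt = 0.121 × 312 = 37.752 m, so the well at 63.8 m is 26.048 m downgradient of the peak.
√(4πDt) = 33.95 m, giving peak height M/(n_e·A·√(4πDt)) = 0.703/(0.34 × 55.4 × 33.95) = 0.001099 kg/m³.
(x−vt)²/(4Dt) = (26.048)²/(4 × 0.294 × 312) = 1.849; exp(−1.849) = 0.1574.
C = 0.001099 × 0.1574 = 0.000173 kg/m³.

0.000173 kg/m³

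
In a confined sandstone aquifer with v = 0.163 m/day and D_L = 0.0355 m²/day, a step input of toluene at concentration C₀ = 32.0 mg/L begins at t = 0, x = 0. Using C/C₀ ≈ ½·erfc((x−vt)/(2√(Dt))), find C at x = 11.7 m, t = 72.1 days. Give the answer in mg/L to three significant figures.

16.3 mg/L

For a continuous step input, C/C₀ ≈ ½·erfc((x−vt)/(2√(Dt))).
vt = 0.163 × 72.1 = 11.7523 m and 2√(Dt) = 2√(0.0355 × 72.1) = 3.200 m.
Argument (x−vt)/(2√(Dt)) = (11.7 − 11.7523)/3.200 = -0.01634; ½·erfc(-0.01634) = 0.5092.
C = 32.0 × 0.5092 = 16.3 mg/L.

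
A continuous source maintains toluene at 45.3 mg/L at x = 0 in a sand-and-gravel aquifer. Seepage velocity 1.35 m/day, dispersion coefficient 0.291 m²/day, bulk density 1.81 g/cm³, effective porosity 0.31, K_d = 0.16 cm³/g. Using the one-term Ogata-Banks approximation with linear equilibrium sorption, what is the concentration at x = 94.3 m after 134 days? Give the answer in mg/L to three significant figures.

Retardation factor R = 1 + ρ_b·K_d/n = 1 + 1.81 × 0.16/0.31 = 1.934.
Sorption retards both mechanisms: v_R = v/R = 0.6980 m/day, D_R = D/R = 0.1505 m²/day.
v_R·t = 0.6980 × 134 = 93.532 m; 2√(D_R t) = 8.982 m; argument = (94.3 − 93.532)/8.982 = 0.08550.
C = C₀ × ½·erfc(0.08550) = 45.3 × 0.4519 = 20.5 mg/L.

20.5 mg/L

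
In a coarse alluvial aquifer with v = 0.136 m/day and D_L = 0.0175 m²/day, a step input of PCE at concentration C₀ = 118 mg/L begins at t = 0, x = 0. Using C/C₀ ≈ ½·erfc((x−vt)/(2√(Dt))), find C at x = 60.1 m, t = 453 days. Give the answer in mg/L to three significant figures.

For a continuous step input, C/C₀ ≈ ½·erfc((x−vt)/(2√(Dt))).
vt = 0.136 × 453 = 61.608 m and 2√(Dt) = 2√(0.0175 × 453) = 5.631 m.
Argument (x−vt)/(2√(Dt)) = (60.1 − 61.608)/5.631 = -0.2678; ½·erfc(-0.2678) = 0.6476.
C = 118 × 0.6476 = 76.4 mg/L.

76.4 mg/L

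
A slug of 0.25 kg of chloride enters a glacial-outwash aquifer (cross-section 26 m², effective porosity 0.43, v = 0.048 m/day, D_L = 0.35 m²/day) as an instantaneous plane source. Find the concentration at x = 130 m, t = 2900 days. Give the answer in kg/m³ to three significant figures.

For an instantaneous plane source, C(x,t) = M/(n_e·A·√(4πDt)) · exp(−(x−vt)²/(4Dt)), with n_e·A the pore (flow) area.
Plume center vt = 0.048 × 2900 = 139.2 m, so the well at 130 m is 9.2 m upgradient of the peak.
√(4πDt) = 112.9 m, giving peak height M/(n_e·A·√(4πDt)) = 0.25/(0.43 × 26 × 112.9) = 0.0001981 kg/m³.
(x−vt)²/(4Dt) = (-9.2)²/(4 × 0.35 × 2900) = 0.02085; exp(−0.02085) = 0.9794.
C = 0.0001981 × 0.9794 = 0.000194 kg/m³.

0.000194 kg/m³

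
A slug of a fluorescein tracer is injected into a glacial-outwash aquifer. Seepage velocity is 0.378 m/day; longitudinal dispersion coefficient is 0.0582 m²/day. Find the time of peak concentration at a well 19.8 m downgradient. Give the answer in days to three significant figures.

For the 1D instantaneous-source solution, setting ∂C/∂t = 0 at fixed x gives v²t² + 2Dt − x² = 0, so t = (√(D² + v²x²) − D)/v².
√(D² + v²x²) = √(0.0582² + 0.378² × 19.8²) = 7.485; v² = 0.142884.
t = (7.485 − 0.0582)/0.142884 = 52.0 days (vs. the pure-advection estimate x/v = 52.4 d).

52.0 days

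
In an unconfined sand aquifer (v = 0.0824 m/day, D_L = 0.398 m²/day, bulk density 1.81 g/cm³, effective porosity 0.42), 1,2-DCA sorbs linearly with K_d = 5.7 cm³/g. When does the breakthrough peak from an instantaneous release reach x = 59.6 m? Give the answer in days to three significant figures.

Retardation factor R = 1 + ρ_b·K_d/n = 1 + 1.81 × 5.7/0.42 = 25.56.
Sorption retards both mechanisms: v_R = v/R = 0.003224 m/day, D_R = D/R = 0.01557 m²/day.
Peak time from v_R²t² + 2D_R t − x² = 0: t = (√(D_R² + v_R²x²) − D_R)/v_R².
√(D_R² + v_R²x²) = √(0.01557² + 0.003224² × 59.6²) = 0.1928; v_R² = 1.039e-05.
t = (0.1928 − 0.01557)/1.039e-05 = 17100 days.

17100 days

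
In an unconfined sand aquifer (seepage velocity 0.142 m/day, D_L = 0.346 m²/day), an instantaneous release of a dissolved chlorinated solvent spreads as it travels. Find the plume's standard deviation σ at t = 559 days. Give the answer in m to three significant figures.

19.7 m

Dispersive spreading gives a Gaussian with σ² = 2Dt; advection only shifts the center.
σ = √(2 × 0.346 × 559) = 19.7 m.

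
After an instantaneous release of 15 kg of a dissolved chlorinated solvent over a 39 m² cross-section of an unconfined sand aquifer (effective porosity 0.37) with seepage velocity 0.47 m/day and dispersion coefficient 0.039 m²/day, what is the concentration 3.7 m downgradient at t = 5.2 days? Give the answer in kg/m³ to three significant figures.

0.0931 kg/m³

For an instantaneous plane source, C(x,t) = M/(n_e·A·√(4πDt)) · exp(−(x−vt)²/(4Dt)), with n_e·A the pore (flow) area.
Plume center vt = 0.47 × 5.2 = 2.444 m, so the well at 3.7 m is 1.256 m downgradient of the peak.
√(4πDt) = 1.596 m, giving peak height M/(n_e·A·√(4πDt)) = 15/(0.37 × 39 × 1.596) = 0.6513 kg/m³.
(x−vt)²/(4Dt) = (1.256)²/(4 × 0.039 × 5.2) = 1.945; exp(−1.945) = 0.1430.
C = 0.6513 × 0.1430 = 0.0931 kg/m³.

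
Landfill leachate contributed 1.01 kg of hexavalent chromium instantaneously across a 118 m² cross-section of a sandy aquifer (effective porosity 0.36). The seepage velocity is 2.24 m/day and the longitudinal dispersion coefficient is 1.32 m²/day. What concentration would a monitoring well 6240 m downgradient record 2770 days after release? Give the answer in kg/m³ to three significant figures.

For an instantaneous plane source, C(x,t) = M/(n_e·A·√(4πDt)) · exp(−(x−vt)²/(4Dt)), with n_e·A the pore (flow) area.
Plume center vt = 2.24 × 2770 = 6204.8 m, so the well at 6240 m is 35.2 m downgradient of the peak.
√(4πDt) = 214.4 m, giving peak height M/(n_e·A·√(4πDt)) = 1.01/(0.36 × 118 × 214.4) = 0.0001109 kg/m³.
(x−vt)²/(4Dt) = (35.2)²/(4 × 1.32 × 2770) = 0.08472; exp(−0.08472) = 0.9188.
C = 0.0001109 × 0.9188 = 0.000102 kg/m³.

0.000102 kg/m³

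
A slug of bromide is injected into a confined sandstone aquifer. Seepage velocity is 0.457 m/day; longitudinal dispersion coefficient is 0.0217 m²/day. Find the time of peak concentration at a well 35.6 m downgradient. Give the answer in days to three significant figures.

For the 1D instantaneous-source solution, setting ∂C/∂t = 0 at fixed x gives v²t² + 2Dt − x² = 0, so t = (√(D² + v²x²) − D)/v².
√(D² + v²x²) = √(0.0217² + 0.457² × 35.6²) = 16.27; v² = 0.208849.
t = (16.27 − 0.0217)/0.208849 = 77.8 days (vs. the pure-advection estimate x/v = 77.9 d).

77.8 days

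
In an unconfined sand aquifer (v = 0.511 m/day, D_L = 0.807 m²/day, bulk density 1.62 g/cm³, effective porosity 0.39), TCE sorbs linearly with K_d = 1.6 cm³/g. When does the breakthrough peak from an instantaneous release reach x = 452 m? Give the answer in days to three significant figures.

6740 days

Retardation factor R = 1 + ρ_b·K_d/n = 1 + 1.62 × 1.6/0.39 = 7.646.
Sorption retards both mechanisms: v_R = v/R = 0.06683 m/day, D_R = D/R = 0.1055 m²/day.
Peak time from v_R²t² + 2D_R t − x² = 0: t = (√(D_R² + v_R²x²) − D_R)/v_R².
√(D_R² + v_R²x²) = √(0.1055² + 0.06683² × 452²) = 30.21; v_R² = 0.004466.
t = (30.21 − 0.1055)/0.004466 = 6740 days.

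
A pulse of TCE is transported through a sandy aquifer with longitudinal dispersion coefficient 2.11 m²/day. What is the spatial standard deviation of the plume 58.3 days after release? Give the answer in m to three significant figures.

Dispersive spreading gives a Gaussian with σ² = 2Dt; advection only shifts the center.
σ = √(2 × 2.11 × 58.3) = 15.7 m.

15.7 m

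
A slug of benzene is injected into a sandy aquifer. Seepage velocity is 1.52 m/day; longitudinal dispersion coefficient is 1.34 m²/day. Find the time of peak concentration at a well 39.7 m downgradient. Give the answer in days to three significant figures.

25.5 days

For the 1D instantaneous-source solution, setting ∂C/∂t = 0 at fixed x gives v²t² + 2Dt − x² = 0, so t = (√(D² + v²x²) − D)/v².
√(D² + v²x²) = √(1.34² + 1.52² × 39.7²) = 60.36; v² = 2.3104.
t = (60.36 − 1.34)/2.3104 = 25.5 days (vs. the pure-advection estimate x/v = 26.1 d).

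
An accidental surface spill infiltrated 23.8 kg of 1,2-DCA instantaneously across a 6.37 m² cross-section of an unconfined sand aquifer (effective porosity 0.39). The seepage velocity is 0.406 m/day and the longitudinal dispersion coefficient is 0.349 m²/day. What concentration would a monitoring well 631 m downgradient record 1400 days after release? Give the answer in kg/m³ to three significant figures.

For an instantaneous plane source, C(x,t) = M/(n_e·A·√(4πDt)) · exp(−(x−vt)²/(4Dt)), with n_e·A the pore (flow) area.
Plume center vt = 0.406 × 1400 = 568.4 m, so the well at 631 m is 62.6 m downgradient of the peak.
√(4πDt) = 78.36 m, giving peak height M/(n_e·A·√(4πDt)) = 23.8/(0.39 × 6.37 × 78.36) = 0.1223 kg/m³.
(x−vt)²/(4Dt) = (62.6)²/(4 × 0.349 × 1400) = 2.005; exp(−2.005) = 0.1347.
C = 0.1223 × 0.1347 = 0.0165 kg/m³.

0.0165 kg/m³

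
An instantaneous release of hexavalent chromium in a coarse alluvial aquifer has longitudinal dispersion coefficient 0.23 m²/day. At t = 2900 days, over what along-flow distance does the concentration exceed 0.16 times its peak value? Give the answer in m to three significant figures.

140 m

The plume is Gaussian with σ = √(2Dt) = √(2 × 0.23 × 2900) = 36.52 m.
C/C_peak = exp(−Δx²/(2σ²)) = 0.16 ⇒ Δx = σ·√(−2 ln 0.16) = 36.52 × 1.914 = 69.90 m.
Width = 2Δx = 140 m.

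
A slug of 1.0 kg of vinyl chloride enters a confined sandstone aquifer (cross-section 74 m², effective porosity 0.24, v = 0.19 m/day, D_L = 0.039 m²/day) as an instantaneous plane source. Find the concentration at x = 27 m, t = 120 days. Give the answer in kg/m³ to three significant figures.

For an instantaneous plane source, C(x,t) = M/(n_e·A·√(4πDt)) · exp(−(x−vt)²/(4Dt)), with n_e·A the pore (flow) area.
Plume center vt = 0.19 × 120 = 22.8 m, so the well at 27 m is 4.2 m downgradient of the peak.
√(4πDt) = 7.669 m, giving peak height M/(n_e·A·√(4πDt)) = 1.0/(0.24 × 74 × 7.669) = 0.007342 kg/m³.
(x−vt)²/(4Dt) = (4.2)²/(4 × 0.039 × 120) = 0.9423; exp(−0.9423) = 0.3897.
C = 0.007342 × 0.3897 = 0.00286 kg/m³.

0.00286 kg/m³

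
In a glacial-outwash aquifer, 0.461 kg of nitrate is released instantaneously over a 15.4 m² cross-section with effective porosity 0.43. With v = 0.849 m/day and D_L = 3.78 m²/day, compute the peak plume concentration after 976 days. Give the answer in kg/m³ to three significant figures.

The peak of an instantaneous 1D plume sits at x = vt; there the Gaussian factor is 1 and C_max = M/(n_e·A·√(4πDt)), where n_e·A is the pore area the mass is dissolved in.
√(4πDt) = √(4π × 3.78 × 976) = 215.3 m, so C_max = 0.461/(0.43 × 15.4 × 215.3) = 0.000323 kg/m³.

0.000323 kg/m³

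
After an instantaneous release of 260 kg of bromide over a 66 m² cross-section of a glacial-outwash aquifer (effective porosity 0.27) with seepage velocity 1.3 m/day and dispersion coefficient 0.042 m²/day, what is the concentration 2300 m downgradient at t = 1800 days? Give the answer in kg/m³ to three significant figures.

0.00238 kg/m³

For an instantaneous plane source, C(x,t) = M/(n_e·A·√(4πDt)) · exp(−(x−vt)²/(4Dt)), with n_e·A the pore (flow) area.
Plume center vt = 1.3 × 1800 = 2340 m, so the well at 2300 m is 40 m upgradient of the peak.
√(4πDt) = 30.82 m, giving peak height M/(n_e·A·√(4πDt)) = 260/(0.27 × 66 × 30.82) = 0.4734 kg/m³.
(x−vt)²/(4Dt) = (-40)²/(4 × 0.042 × 1800) = 5.291; exp(−5.291) = 0.005037.
C = 0.4734 × 0.005037 = 0.00238 kg/m³.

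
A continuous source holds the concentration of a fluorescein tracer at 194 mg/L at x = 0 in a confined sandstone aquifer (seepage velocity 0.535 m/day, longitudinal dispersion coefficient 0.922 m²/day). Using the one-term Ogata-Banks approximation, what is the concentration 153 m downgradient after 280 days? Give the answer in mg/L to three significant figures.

For a continuous step input, C/C₀ ≈ ½·erfc((x−vt)/(2√(Dt))).
vt = 0.535 × 280 = 149.8 m and 2√(Dt) = 2√(0.922 × 280) = 32.13 m.
Argument (x−vt)/(2√(Dt)) = (153 − 149.8)/32.13 = 0.09960; ½·erfc(0.09960) = 0.4440.
C = 194 × 0.4440 = 86.1 mg/L.

86.1 mg/L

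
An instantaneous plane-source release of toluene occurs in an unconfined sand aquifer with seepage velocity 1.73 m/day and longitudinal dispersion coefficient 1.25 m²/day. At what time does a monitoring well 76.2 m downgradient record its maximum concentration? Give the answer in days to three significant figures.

43.6 days

For the 1D instantaneous-source solution, setting ∂C/∂t = 0 at fixed x gives v²t² + 2Dt − x² = 0, so t = (√(D² + v²x²) − D)/v².
√(D² + v²x²) = √(1.25² + 1.73² × 76.2²) = 131.8; v² = 2.9929.
t = (131.8 − 1.25)/2.9929 = 43.6 days (vs. the pure-advection estimate x/v = 44.0 d).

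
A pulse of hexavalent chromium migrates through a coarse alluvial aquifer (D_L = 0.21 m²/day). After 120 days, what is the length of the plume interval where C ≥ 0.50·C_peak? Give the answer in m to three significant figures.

The plume is Gaussian with σ = √(2Dt) = √(2 × 0.21 × 120) = 7.099 m.
C/C_peak = exp(−Δx²/(2σ²)) = 0.50 ⇒ Δx = σ·√(−2 ln 0.50) = 7.099 × 1.177 = 8.356 m.
Width = 2Δx = 16.7 m.

16.7 m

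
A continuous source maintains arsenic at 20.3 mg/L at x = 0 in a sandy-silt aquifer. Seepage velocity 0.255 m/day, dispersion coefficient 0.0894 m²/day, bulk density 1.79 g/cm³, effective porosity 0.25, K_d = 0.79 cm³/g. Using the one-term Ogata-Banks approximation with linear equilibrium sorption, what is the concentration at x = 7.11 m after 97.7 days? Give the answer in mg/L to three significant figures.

0.382 mg/L

Retardation factor R = 1 + ρ_b·K_d/n = 1 + 1.79 × 0.79/0.25 = 6.656.
Sorption retards both mechanisms: v_R = v/R = 0.03831 m/day, D_R = D/R = 0.01343 m²/day.
v_R·t = 0.03831 × 97.7 = 3.742887 m; 2√(D_R t) = 2.291 m; argument = (7.11 − 3.742887)/2.291 = 1.470.
C = C₀ × ½·erfc(1.470) = 20.3 × 0.01881 = 0.382 mg/L.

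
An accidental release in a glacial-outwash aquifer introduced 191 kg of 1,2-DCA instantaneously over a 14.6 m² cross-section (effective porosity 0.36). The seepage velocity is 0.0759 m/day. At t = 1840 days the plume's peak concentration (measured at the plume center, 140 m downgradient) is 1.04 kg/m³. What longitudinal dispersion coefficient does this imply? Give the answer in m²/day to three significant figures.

0.0528 m²/day

At the plume center C_max = M/(n_e·A·√(4πDt)), so D = M²/(4πt·(n_e·A·C_max)²).
n_e·A·C_max = 0.36 × 14.6 × 1.04 = 5.466 kg/m.
D = 191²/(4π × 1840 × 5.466²) = 0.0528 m²/day.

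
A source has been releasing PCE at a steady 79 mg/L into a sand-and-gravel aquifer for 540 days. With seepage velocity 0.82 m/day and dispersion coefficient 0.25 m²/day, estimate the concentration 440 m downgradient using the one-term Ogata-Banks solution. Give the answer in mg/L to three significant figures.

44.8 mg/L

For a continuous step input, C/C₀ ≈ ½·erfc((x−vt)/(2√(Dt))).
vt = 0.82 × 540 = 442.8 m and 2√(Dt) = 2√(0.25 × 540) = 23.24 m.
Argument (x−vt)/(2√(Dt)) = (440 − 442.8)/23.24 = -0.1205; ½·erfc(-0.1205) = 0.5677.
C = 79 × 0.5677 = 44.8 mg/L.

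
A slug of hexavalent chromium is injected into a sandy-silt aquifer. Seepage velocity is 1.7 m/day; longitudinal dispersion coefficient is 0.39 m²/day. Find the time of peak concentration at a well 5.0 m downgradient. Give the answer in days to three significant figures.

2.81 days

For the 1D instantaneous-source solution, setting ∂C/∂t = 0 at fixed x gives v²t² + 2Dt − x² = 0, so t = (√(D² + v²x²) − D)/v².
√(D² + v²x²) = √(0.39² + 1.7² × 5.0²) = 8.509; v² = 2.89.
t = (8.509 − 0.39)/2.89 = 2.81 days (vs. the pure-advection estimate x/v = 2.94 d).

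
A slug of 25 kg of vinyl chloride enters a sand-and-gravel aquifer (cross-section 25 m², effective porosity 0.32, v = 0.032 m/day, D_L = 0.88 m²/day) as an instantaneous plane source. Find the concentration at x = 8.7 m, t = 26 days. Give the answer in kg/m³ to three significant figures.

0.0937 kg/m³

For an instantaneous plane source, C(x,t) = M/(n_e·A·√(4πDt)) · exp(−(x−vt)²/(4Dt)), with n_e·A the pore (flow) area.
Plume center vt = 0.032 × 26 = 0.832 m, so the well at 8.7 m is 7.868 m downgradient of the peak.
√(4πDt) = 16.96 m, giving peak height M/(n_e·A·√(4πDt)) = 25/(0.32 × 25 × 16.96) = 0.1843 kg/m³.
(x−vt)²/(4Dt) = (7.868)²/(4 × 0.88 × 26) = 0.6764; exp(−0.6764) = 0.5084.
C = 0.1843 × 0.5084 = 0.0937 kg/m³.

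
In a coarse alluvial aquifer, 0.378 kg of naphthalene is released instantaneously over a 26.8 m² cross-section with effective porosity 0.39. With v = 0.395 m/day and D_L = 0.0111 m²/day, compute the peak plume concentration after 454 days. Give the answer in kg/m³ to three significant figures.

0.00454 kg/m³

The peak of an instantaneous 1D plume sits at x = vt; there the Gaussian factor is 1 and C_max = M/(n_e·A·√(4πDt)), where n_e·A is the pore area the mass is dissolved in.
√(4πDt) = √(4π × 0.0111 × 454) = 7.958 m, so C_max = 0.378/(0.39 × 26.8 × 7.958) = 0.00454 kg/m³.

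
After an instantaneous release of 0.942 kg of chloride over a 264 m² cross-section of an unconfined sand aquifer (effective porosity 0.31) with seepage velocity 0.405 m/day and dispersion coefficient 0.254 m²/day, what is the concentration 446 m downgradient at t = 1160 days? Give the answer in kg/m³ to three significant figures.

For an instantaneous plane source, C(x,t) = M/(n_e·A·√(4πDt)) · exp(−(x−vt)²/(4Dt)), with n_e·A the pore (flow) area.
Plume center vt = 0.405 × 1160 = 469.8 m, so the well at 446 m is 23.8 m upgradient of the peak.
√(4πDt) = 60.85 m, giving peak height M/(n_e·A·√(4πDt)) = 0.942/(0.31 × 264 × 60.85) = 0.0001892 kg/m³.
(x−vt)²/(4Dt) = (-23.8)²/(4 × 0.254 × 1160) = 0.4806; exp(−0.4806) = 0.6184.
C = 0.0001892 × 0.6184 = 0.000117 kg/m³.

0.000117 kg/m³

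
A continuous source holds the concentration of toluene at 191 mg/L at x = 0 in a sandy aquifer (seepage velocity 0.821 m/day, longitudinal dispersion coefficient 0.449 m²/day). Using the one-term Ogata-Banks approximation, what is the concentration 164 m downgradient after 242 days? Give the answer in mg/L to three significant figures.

For a continuous step input, C/C₀ ≈ ½·erfc((x−vt)/(2√(Dt))).
vt = 0.821 × 242 = 198.682 m and 2√(Dt) = 2√(0.449 × 242) = 20.85 m.
Argument (x−vt)/(2√(Dt)) = (164 − 198.682)/20.85 = -1.663; ½·erfc(-1.663) = 0.9907.
C = 191 × 0.9907 = 189 mg/L.

189 mg/L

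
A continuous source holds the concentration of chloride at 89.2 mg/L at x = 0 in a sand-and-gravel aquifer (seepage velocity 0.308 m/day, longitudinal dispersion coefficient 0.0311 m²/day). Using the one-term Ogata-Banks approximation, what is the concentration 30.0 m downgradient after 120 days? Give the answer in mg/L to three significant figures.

For a continuous step input, C/C₀ ≈ ½·erfc((x−vt)/(2√(Dt))).
vt = 0.308 × 120 = 36.96 m and 2√(Dt) = 2√(0.0311 × 120) = 3.864 m.
Argument (x−vt)/(2√(Dt)) = (30.0 − 36.96)/3.864 = -1.801; ½·erfc(-1.801) = 0.9946.
C = 89.2 × 0.9946 = 88.7 mg/L.

88.7 mg/L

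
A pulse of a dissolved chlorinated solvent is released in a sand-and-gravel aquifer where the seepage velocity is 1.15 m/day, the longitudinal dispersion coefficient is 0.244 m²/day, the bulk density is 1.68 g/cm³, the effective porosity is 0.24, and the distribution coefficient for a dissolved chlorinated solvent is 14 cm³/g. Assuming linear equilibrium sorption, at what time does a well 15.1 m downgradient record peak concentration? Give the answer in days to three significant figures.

1280 days

Retardation factor R = 1 + ρ_b·K_d/n = 1 + 1.68 × 14/0.24 = 99.00.
Sorption retards both mechanisms: v_R = v/R = 0.01162 m/day, D_R = D/R = 0.002465 m²/day.
Peak time from v_R²t² + 2D_R t − x² = 0: t = (√(D_R² + v_R²x²) − D_R)/v_R².
√(D_R² + v_R²x²) = √(0.002465² + 0.01162² × 15.1²) = 0.1755; v_R² = 0.0001350.
t = (0.1755 − 0.002465)/0.0001350 = 1280 days.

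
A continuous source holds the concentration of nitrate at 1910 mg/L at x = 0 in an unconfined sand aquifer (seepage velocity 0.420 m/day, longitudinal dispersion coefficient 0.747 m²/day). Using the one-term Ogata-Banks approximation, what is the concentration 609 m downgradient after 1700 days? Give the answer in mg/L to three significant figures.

1870 mg/L

For a continuous step input, C/C₀ ≈ ½·erfc((x−vt)/(2√(Dt))).
vt = 0.420 × 1700 = 714 m and 2√(Dt) = 2√(0.747 × 1700) = 71.27 m.
Argument (x−vt)/(2√(Dt)) = (609 − 714)/71.27 = -1.473; ½·erfc(-1.473) = 0.9814.
C = 1910 × 0.9814 = 1870 mg/L.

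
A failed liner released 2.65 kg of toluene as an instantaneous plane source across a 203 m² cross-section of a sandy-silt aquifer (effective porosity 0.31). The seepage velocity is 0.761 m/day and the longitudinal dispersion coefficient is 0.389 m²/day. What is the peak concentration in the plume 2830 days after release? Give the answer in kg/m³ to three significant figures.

The peak of an instantaneous 1D plume sits at x = vt; there the Gaussian factor is 1 and C_max = M/(n_e·A·√(4πDt)), where n_e·A is the pore area the mass is dissolved in.
√(4πDt) = √(4π × 0.389 × 2830) = 117.6 m, so C_max = 2.65/(0.31 × 203 × 117.6) = 0.000358 kg/m³.

0.000358 kg/m³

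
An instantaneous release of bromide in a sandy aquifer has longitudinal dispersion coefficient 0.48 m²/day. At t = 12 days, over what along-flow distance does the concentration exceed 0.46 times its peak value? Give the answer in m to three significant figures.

The plume is Gaussian with σ = √(2Dt) = √(2 × 0.48 × 12) = 3.394 m.
C/C_peak = exp(−Δx²/(2σ²)) = 0.46 ⇒ Δx = σ·√(−2 ln 0.46) = 3.394 × 1.246 = 4.229 m.
Width = 2Δx = 8.46 m.

8.46 m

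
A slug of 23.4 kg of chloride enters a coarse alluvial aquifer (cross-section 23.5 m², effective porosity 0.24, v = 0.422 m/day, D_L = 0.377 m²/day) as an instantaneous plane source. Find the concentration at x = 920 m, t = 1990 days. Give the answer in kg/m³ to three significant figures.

0.00501 kg/m³

For an instantaneous plane source, C(x,t) = M/(n_e·A·√(4πDt)) · exp(−(x−vt)²/(4Dt)), with n_e·A the pore (flow) area.
Plume center vt = 0.422 × 1990 = 839.78 m, so the well at 920 m is 80.22 m downgradient of the peak.
√(4πDt) = 97.10 m, giving peak height M/(n_e·A·√(4πDt)) = 23.4/(0.24 × 23.5 × 97.10) = 0.04273 kg/m³.
(x−vt)²/(4Dt) = (80.22)²/(4 × 0.377 × 1990) = 2.144; exp(−2.144) = 0.1172.
C = 0.04273 × 0.1172 = 0.00501 kg/m³.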